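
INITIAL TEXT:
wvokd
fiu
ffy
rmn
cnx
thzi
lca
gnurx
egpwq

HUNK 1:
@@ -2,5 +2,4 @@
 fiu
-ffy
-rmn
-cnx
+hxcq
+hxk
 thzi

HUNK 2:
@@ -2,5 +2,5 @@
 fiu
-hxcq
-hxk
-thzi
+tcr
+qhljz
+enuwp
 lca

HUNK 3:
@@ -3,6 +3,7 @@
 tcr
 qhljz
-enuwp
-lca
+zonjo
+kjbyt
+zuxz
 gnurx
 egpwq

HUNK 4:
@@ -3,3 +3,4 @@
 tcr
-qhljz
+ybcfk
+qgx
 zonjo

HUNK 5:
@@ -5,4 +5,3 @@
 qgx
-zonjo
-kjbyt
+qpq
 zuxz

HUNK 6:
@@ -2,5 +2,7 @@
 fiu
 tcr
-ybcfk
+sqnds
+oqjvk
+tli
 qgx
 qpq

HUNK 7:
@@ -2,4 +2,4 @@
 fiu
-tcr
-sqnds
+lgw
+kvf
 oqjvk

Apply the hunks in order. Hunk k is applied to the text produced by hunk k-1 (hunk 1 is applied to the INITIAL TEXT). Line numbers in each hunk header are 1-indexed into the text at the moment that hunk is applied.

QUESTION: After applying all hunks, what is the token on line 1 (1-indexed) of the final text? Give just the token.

Answer: wvokd

Derivation:
Hunk 1: at line 2 remove [ffy,rmn,cnx] add [hxcq,hxk] -> 8 lines: wvokd fiu hxcq hxk thzi lca gnurx egpwq
Hunk 2: at line 2 remove [hxcq,hxk,thzi] add [tcr,qhljz,enuwp] -> 8 lines: wvokd fiu tcr qhljz enuwp lca gnurx egpwq
Hunk 3: at line 3 remove [enuwp,lca] add [zonjo,kjbyt,zuxz] -> 9 lines: wvokd fiu tcr qhljz zonjo kjbyt zuxz gnurx egpwq
Hunk 4: at line 3 remove [qhljz] add [ybcfk,qgx] -> 10 lines: wvokd fiu tcr ybcfk qgx zonjo kjbyt zuxz gnurx egpwq
Hunk 5: at line 5 remove [zonjo,kjbyt] add [qpq] -> 9 lines: wvokd fiu tcr ybcfk qgx qpq zuxz gnurx egpwq
Hunk 6: at line 2 remove [ybcfk] add [sqnds,oqjvk,tli] -> 11 lines: wvokd fiu tcr sqnds oqjvk tli qgx qpq zuxz gnurx egpwq
Hunk 7: at line 2 remove [tcr,sqnds] add [lgw,kvf] -> 11 lines: wvokd fiu lgw kvf oqjvk tli qgx qpq zuxz gnurx egpwq
Final line 1: wvokd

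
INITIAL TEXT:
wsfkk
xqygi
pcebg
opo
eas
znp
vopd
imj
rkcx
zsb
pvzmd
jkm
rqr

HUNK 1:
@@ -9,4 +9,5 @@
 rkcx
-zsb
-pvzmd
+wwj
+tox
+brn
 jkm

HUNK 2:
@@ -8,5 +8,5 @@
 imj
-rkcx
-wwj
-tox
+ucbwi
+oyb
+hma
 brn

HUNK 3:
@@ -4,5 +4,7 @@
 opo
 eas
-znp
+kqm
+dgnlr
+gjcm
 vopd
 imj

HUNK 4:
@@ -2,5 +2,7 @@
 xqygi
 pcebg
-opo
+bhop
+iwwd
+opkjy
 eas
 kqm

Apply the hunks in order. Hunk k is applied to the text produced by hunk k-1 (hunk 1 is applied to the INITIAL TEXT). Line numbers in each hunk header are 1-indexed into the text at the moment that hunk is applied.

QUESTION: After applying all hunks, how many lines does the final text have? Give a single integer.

Hunk 1: at line 9 remove [zsb,pvzmd] add [wwj,tox,brn] -> 14 lines: wsfkk xqygi pcebg opo eas znp vopd imj rkcx wwj tox brn jkm rqr
Hunk 2: at line 8 remove [rkcx,wwj,tox] add [ucbwi,oyb,hma] -> 14 lines: wsfkk xqygi pcebg opo eas znp vopd imj ucbwi oyb hma brn jkm rqr
Hunk 3: at line 4 remove [znp] add [kqm,dgnlr,gjcm] -> 16 lines: wsfkk xqygi pcebg opo eas kqm dgnlr gjcm vopd imj ucbwi oyb hma brn jkm rqr
Hunk 4: at line 2 remove [opo] add [bhop,iwwd,opkjy] -> 18 lines: wsfkk xqygi pcebg bhop iwwd opkjy eas kqm dgnlr gjcm vopd imj ucbwi oyb hma brn jkm rqr
Final line count: 18

Answer: 18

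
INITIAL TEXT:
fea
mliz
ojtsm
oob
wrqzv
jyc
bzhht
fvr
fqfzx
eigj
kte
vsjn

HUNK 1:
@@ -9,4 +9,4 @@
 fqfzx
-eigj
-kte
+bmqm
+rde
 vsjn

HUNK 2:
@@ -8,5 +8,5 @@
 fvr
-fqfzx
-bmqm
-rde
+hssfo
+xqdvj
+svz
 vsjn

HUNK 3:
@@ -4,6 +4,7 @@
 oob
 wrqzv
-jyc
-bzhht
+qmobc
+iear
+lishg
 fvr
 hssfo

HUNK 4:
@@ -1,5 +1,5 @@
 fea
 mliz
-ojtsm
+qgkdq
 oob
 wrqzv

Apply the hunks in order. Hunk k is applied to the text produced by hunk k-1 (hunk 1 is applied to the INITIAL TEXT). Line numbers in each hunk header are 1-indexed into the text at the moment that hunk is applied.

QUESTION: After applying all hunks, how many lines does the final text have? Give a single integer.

Answer: 13

Derivation:
Hunk 1: at line 9 remove [eigj,kte] add [bmqm,rde] -> 12 lines: fea mliz ojtsm oob wrqzv jyc bzhht fvr fqfzx bmqm rde vsjn
Hunk 2: at line 8 remove [fqfzx,bmqm,rde] add [hssfo,xqdvj,svz] -> 12 lines: fea mliz ojtsm oob wrqzv jyc bzhht fvr hssfo xqdvj svz vsjn
Hunk 3: at line 4 remove [jyc,bzhht] add [qmobc,iear,lishg] -> 13 lines: fea mliz ojtsm oob wrqzv qmobc iear lishg fvr hssfo xqdvj svz vsjn
Hunk 4: at line 1 remove [ojtsm] add [qgkdq] -> 13 lines: fea mliz qgkdq oob wrqzv qmobc iear lishg fvr hssfo xqdvj svz vsjn
Final line count: 13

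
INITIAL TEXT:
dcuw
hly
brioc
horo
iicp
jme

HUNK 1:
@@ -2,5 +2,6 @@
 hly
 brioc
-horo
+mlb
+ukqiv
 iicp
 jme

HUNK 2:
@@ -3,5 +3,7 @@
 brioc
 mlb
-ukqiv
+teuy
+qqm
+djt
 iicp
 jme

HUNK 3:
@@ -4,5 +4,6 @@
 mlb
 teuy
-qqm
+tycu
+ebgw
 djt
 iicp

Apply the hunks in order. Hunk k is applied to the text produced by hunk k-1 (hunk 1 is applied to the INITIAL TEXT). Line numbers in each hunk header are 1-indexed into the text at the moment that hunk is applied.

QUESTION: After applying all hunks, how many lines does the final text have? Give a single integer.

Hunk 1: at line 2 remove [horo] add [mlb,ukqiv] -> 7 lines: dcuw hly brioc mlb ukqiv iicp jme
Hunk 2: at line 3 remove [ukqiv] add [teuy,qqm,djt] -> 9 lines: dcuw hly brioc mlb teuy qqm djt iicp jme
Hunk 3: at line 4 remove [qqm] add [tycu,ebgw] -> 10 lines: dcuw hly brioc mlb teuy tycu ebgw djt iicp jme
Final line count: 10

Answer: 10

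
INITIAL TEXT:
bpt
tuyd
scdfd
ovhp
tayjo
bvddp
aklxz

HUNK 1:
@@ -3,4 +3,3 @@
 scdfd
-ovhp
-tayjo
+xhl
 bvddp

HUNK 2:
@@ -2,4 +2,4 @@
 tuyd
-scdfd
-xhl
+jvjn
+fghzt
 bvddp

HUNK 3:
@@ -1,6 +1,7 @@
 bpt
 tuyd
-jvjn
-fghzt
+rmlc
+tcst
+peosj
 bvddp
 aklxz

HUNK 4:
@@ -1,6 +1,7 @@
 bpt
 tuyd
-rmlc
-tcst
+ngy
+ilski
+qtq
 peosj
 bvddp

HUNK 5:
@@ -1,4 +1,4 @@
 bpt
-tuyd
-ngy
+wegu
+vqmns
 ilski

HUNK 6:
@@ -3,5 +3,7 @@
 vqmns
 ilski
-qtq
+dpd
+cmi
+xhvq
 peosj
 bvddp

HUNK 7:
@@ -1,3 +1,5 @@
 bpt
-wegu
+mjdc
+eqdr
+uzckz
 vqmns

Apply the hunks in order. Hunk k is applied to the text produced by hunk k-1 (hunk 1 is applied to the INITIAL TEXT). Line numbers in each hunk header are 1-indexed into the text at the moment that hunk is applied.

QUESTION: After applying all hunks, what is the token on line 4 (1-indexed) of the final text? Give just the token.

Hunk 1: at line 3 remove [ovhp,tayjo] add [xhl] -> 6 lines: bpt tuyd scdfd xhl bvddp aklxz
Hunk 2: at line 2 remove [scdfd,xhl] add [jvjn,fghzt] -> 6 lines: bpt tuyd jvjn fghzt bvddp aklxz
Hunk 3: at line 1 remove [jvjn,fghzt] add [rmlc,tcst,peosj] -> 7 lines: bpt tuyd rmlc tcst peosj bvddp aklxz
Hunk 4: at line 1 remove [rmlc,tcst] add [ngy,ilski,qtq] -> 8 lines: bpt tuyd ngy ilski qtq peosj bvddp aklxz
Hunk 5: at line 1 remove [tuyd,ngy] add [wegu,vqmns] -> 8 lines: bpt wegu vqmns ilski qtq peosj bvddp aklxz
Hunk 6: at line 3 remove [qtq] add [dpd,cmi,xhvq] -> 10 lines: bpt wegu vqmns ilski dpd cmi xhvq peosj bvddp aklxz
Hunk 7: at line 1 remove [wegu] add [mjdc,eqdr,uzckz] -> 12 lines: bpt mjdc eqdr uzckz vqmns ilski dpd cmi xhvq peosj bvddp aklxz
Final line 4: uzckz

Answer: uzckz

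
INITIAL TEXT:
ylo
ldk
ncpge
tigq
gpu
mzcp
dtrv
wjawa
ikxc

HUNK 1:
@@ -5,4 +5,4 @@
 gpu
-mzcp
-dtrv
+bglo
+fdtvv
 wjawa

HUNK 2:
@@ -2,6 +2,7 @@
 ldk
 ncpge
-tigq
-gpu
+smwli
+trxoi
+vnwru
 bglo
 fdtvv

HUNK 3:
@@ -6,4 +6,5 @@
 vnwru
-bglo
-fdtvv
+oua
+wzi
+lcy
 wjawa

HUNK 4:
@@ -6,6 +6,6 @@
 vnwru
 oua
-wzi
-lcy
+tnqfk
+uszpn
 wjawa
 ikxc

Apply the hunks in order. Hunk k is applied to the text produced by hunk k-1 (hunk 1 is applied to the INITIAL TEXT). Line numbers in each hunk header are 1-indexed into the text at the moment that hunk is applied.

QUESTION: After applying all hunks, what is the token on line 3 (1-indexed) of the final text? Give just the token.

Answer: ncpge

Derivation:
Hunk 1: at line 5 remove [mzcp,dtrv] add [bglo,fdtvv] -> 9 lines: ylo ldk ncpge tigq gpu bglo fdtvv wjawa ikxc
Hunk 2: at line 2 remove [tigq,gpu] add [smwli,trxoi,vnwru] -> 10 lines: ylo ldk ncpge smwli trxoi vnwru bglo fdtvv wjawa ikxc
Hunk 3: at line 6 remove [bglo,fdtvv] add [oua,wzi,lcy] -> 11 lines: ylo ldk ncpge smwli trxoi vnwru oua wzi lcy wjawa ikxc
Hunk 4: at line 6 remove [wzi,lcy] add [tnqfk,uszpn] -> 11 lines: ylo ldk ncpge smwli trxoi vnwru oua tnqfk uszpn wjawa ikxc
Final line 3: ncpge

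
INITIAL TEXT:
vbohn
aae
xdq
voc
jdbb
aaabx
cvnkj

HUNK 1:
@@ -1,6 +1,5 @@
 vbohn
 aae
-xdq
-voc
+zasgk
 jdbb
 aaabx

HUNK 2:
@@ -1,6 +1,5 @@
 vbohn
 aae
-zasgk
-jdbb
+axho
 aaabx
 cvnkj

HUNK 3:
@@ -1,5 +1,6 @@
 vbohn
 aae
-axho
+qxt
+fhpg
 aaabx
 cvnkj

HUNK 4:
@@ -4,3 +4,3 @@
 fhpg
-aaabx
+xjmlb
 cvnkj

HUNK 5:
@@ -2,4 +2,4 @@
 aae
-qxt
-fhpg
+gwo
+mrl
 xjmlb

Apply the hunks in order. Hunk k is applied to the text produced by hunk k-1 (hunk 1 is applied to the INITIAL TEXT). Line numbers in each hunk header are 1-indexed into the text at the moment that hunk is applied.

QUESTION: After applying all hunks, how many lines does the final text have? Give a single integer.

Answer: 6

Derivation:
Hunk 1: at line 1 remove [xdq,voc] add [zasgk] -> 6 lines: vbohn aae zasgk jdbb aaabx cvnkj
Hunk 2: at line 1 remove [zasgk,jdbb] add [axho] -> 5 lines: vbohn aae axho aaabx cvnkj
Hunk 3: at line 1 remove [axho] add [qxt,fhpg] -> 6 lines: vbohn aae qxt fhpg aaabx cvnkj
Hunk 4: at line 4 remove [aaabx] add [xjmlb] -> 6 lines: vbohn aae qxt fhpg xjmlb cvnkj
Hunk 5: at line 2 remove [qxt,fhpg] add [gwo,mrl] -> 6 lines: vbohn aae gwo mrl xjmlb cvnkj
Final line count: 6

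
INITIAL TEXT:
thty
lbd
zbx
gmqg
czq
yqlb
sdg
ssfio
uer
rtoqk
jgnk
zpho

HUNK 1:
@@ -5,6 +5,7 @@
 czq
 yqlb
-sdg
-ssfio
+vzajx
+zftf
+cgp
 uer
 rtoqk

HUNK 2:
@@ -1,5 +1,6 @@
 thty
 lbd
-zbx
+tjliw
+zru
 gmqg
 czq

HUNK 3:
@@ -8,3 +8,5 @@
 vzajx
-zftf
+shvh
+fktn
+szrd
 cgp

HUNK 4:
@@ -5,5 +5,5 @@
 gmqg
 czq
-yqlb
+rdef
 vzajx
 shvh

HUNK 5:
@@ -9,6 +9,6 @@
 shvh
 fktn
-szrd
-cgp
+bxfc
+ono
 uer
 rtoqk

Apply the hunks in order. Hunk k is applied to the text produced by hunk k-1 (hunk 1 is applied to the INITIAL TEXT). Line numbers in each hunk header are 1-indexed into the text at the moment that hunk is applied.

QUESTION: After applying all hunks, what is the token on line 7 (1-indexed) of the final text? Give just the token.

Hunk 1: at line 5 remove [sdg,ssfio] add [vzajx,zftf,cgp] -> 13 lines: thty lbd zbx gmqg czq yqlb vzajx zftf cgp uer rtoqk jgnk zpho
Hunk 2: at line 1 remove [zbx] add [tjliw,zru] -> 14 lines: thty lbd tjliw zru gmqg czq yqlb vzajx zftf cgp uer rtoqk jgnk zpho
Hunk 3: at line 8 remove [zftf] add [shvh,fktn,szrd] -> 16 lines: thty lbd tjliw zru gmqg czq yqlb vzajx shvh fktn szrd cgp uer rtoqk jgnk zpho
Hunk 4: at line 5 remove [yqlb] add [rdef] -> 16 lines: thty lbd tjliw zru gmqg czq rdef vzajx shvh fktn szrd cgp uer rtoqk jgnk zpho
Hunk 5: at line 9 remove [szrd,cgp] add [bxfc,ono] -> 16 lines: thty lbd tjliw zru gmqg czq rdef vzajx shvh fktn bxfc ono uer rtoqk jgnk zpho
Final line 7: rdef

Answer: rdef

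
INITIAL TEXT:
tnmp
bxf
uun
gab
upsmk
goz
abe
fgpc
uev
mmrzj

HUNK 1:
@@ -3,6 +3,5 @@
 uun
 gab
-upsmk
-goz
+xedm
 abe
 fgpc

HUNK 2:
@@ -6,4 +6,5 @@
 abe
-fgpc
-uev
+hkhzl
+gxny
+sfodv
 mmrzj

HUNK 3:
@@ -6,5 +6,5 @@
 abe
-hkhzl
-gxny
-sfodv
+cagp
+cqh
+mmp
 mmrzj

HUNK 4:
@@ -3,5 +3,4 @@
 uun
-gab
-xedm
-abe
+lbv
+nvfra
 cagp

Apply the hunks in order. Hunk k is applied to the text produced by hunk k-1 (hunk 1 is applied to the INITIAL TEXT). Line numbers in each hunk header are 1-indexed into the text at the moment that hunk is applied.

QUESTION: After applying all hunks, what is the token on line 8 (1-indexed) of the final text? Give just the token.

Answer: mmp

Derivation:
Hunk 1: at line 3 remove [upsmk,goz] add [xedm] -> 9 lines: tnmp bxf uun gab xedm abe fgpc uev mmrzj
Hunk 2: at line 6 remove [fgpc,uev] add [hkhzl,gxny,sfodv] -> 10 lines: tnmp bxf uun gab xedm abe hkhzl gxny sfodv mmrzj
Hunk 3: at line 6 remove [hkhzl,gxny,sfodv] add [cagp,cqh,mmp] -> 10 lines: tnmp bxf uun gab xedm abe cagp cqh mmp mmrzj
Hunk 4: at line 3 remove [gab,xedm,abe] add [lbv,nvfra] -> 9 lines: tnmp bxf uun lbv nvfra cagp cqh mmp mmrzj
Final line 8: mmp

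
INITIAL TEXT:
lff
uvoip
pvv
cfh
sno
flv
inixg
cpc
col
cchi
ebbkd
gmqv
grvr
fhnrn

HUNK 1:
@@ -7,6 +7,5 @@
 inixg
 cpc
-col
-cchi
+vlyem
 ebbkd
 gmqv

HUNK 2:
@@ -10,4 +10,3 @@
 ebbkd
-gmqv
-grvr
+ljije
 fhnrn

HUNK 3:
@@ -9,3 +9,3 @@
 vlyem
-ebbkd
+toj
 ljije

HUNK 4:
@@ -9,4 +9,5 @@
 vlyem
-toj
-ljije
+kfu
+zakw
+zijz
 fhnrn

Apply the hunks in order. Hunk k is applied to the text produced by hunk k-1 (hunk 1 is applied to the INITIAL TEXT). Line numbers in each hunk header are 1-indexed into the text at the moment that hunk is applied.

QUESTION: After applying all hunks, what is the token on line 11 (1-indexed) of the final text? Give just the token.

Hunk 1: at line 7 remove [col,cchi] add [vlyem] -> 13 lines: lff uvoip pvv cfh sno flv inixg cpc vlyem ebbkd gmqv grvr fhnrn
Hunk 2: at line 10 remove [gmqv,grvr] add [ljije] -> 12 lines: lff uvoip pvv cfh sno flv inixg cpc vlyem ebbkd ljije fhnrn
Hunk 3: at line 9 remove [ebbkd] add [toj] -> 12 lines: lff uvoip pvv cfh sno flv inixg cpc vlyem toj ljije fhnrn
Hunk 4: at line 9 remove [toj,ljije] add [kfu,zakw,zijz] -> 13 lines: lff uvoip pvv cfh sno flv inixg cpc vlyem kfu zakw zijz fhnrn
Final line 11: zakw

Answer: zakw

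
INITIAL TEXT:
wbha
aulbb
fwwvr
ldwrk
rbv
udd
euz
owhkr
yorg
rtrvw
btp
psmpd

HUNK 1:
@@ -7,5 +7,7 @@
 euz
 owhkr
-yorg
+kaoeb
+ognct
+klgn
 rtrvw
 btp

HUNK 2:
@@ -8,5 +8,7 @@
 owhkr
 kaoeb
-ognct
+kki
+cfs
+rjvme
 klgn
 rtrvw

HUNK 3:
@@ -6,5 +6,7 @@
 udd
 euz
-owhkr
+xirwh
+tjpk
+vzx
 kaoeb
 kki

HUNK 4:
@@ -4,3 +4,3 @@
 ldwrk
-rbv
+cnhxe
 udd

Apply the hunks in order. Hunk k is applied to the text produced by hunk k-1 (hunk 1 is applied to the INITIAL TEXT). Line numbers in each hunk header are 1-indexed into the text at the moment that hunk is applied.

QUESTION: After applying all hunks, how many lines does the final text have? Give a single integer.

Hunk 1: at line 7 remove [yorg] add [kaoeb,ognct,klgn] -> 14 lines: wbha aulbb fwwvr ldwrk rbv udd euz owhkr kaoeb ognct klgn rtrvw btp psmpd
Hunk 2: at line 8 remove [ognct] add [kki,cfs,rjvme] -> 16 lines: wbha aulbb fwwvr ldwrk rbv udd euz owhkr kaoeb kki cfs rjvme klgn rtrvw btp psmpd
Hunk 3: at line 6 remove [owhkr] add [xirwh,tjpk,vzx] -> 18 lines: wbha aulbb fwwvr ldwrk rbv udd euz xirwh tjpk vzx kaoeb kki cfs rjvme klgn rtrvw btp psmpd
Hunk 4: at line 4 remove [rbv] add [cnhxe] -> 18 lines: wbha aulbb fwwvr ldwrk cnhxe udd euz xirwh tjpk vzx kaoeb kki cfs rjvme klgn rtrvw btp psmpd
Final line count: 18

Answer: 18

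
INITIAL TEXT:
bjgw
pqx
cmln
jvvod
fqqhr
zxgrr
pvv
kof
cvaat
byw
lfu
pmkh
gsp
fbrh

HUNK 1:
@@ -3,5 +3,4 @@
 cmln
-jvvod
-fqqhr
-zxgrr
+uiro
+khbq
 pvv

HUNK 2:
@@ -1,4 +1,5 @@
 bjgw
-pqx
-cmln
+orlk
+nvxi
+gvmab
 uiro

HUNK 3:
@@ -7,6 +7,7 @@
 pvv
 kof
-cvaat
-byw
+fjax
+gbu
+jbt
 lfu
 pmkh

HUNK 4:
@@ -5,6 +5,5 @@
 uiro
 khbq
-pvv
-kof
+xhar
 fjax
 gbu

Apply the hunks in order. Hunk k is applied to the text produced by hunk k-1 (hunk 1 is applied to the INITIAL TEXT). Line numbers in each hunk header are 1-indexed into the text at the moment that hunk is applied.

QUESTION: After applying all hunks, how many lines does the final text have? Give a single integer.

Answer: 14

Derivation:
Hunk 1: at line 3 remove [jvvod,fqqhr,zxgrr] add [uiro,khbq] -> 13 lines: bjgw pqx cmln uiro khbq pvv kof cvaat byw lfu pmkh gsp fbrh
Hunk 2: at line 1 remove [pqx,cmln] add [orlk,nvxi,gvmab] -> 14 lines: bjgw orlk nvxi gvmab uiro khbq pvv kof cvaat byw lfu pmkh gsp fbrh
Hunk 3: at line 7 remove [cvaat,byw] add [fjax,gbu,jbt] -> 15 lines: bjgw orlk nvxi gvmab uiro khbq pvv kof fjax gbu jbt lfu pmkh gsp fbrh
Hunk 4: at line 5 remove [pvv,kof] add [xhar] -> 14 lines: bjgw orlk nvxi gvmab uiro khbq xhar fjax gbu jbt lfu pmkh gsp fbrh
Final line count: 14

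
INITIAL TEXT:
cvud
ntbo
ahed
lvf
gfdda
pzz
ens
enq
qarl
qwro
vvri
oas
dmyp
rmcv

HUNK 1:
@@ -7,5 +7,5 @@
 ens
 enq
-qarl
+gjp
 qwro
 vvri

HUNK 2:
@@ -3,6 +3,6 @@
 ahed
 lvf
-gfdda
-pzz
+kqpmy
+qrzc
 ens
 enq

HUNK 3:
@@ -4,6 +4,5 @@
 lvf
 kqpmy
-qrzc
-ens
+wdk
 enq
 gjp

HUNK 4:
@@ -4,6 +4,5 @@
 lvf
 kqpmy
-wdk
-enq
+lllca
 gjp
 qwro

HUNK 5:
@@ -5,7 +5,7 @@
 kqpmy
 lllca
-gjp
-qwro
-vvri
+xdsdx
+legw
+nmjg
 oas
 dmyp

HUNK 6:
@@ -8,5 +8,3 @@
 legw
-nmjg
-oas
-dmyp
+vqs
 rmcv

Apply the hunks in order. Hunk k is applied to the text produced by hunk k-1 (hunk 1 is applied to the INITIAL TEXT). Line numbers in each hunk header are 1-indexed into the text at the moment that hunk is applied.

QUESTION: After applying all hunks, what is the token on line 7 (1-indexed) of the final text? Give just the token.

Answer: xdsdx

Derivation:
Hunk 1: at line 7 remove [qarl] add [gjp] -> 14 lines: cvud ntbo ahed lvf gfdda pzz ens enq gjp qwro vvri oas dmyp rmcv
Hunk 2: at line 3 remove [gfdda,pzz] add [kqpmy,qrzc] -> 14 lines: cvud ntbo ahed lvf kqpmy qrzc ens enq gjp qwro vvri oas dmyp rmcv
Hunk 3: at line 4 remove [qrzc,ens] add [wdk] -> 13 lines: cvud ntbo ahed lvf kqpmy wdk enq gjp qwro vvri oas dmyp rmcv
Hunk 4: at line 4 remove [wdk,enq] add [lllca] -> 12 lines: cvud ntbo ahed lvf kqpmy lllca gjp qwro vvri oas dmyp rmcv
Hunk 5: at line 5 remove [gjp,qwro,vvri] add [xdsdx,legw,nmjg] -> 12 lines: cvud ntbo ahed lvf kqpmy lllca xdsdx legw nmjg oas dmyp rmcv
Hunk 6: at line 8 remove [nmjg,oas,dmyp] add [vqs] -> 10 lines: cvud ntbo ahed lvf kqpmy lllca xdsdx legw vqs rmcv
Final line 7: xdsdx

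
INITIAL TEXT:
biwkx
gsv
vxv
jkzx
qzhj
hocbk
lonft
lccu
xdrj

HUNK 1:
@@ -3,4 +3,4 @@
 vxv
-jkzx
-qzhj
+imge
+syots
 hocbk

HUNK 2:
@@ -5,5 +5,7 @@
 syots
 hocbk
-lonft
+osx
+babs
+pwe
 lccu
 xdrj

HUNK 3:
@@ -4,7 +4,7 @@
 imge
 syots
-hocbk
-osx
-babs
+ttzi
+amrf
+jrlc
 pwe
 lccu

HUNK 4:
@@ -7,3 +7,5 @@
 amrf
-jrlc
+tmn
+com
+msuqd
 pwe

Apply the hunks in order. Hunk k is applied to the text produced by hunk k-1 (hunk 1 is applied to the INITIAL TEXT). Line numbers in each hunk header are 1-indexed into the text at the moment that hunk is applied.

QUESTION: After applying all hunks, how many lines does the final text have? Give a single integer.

Answer: 13

Derivation:
Hunk 1: at line 3 remove [jkzx,qzhj] add [imge,syots] -> 9 lines: biwkx gsv vxv imge syots hocbk lonft lccu xdrj
Hunk 2: at line 5 remove [lonft] add [osx,babs,pwe] -> 11 lines: biwkx gsv vxv imge syots hocbk osx babs pwe lccu xdrj
Hunk 3: at line 4 remove [hocbk,osx,babs] add [ttzi,amrf,jrlc] -> 11 lines: biwkx gsv vxv imge syots ttzi amrf jrlc pwe lccu xdrj
Hunk 4: at line 7 remove [jrlc] add [tmn,com,msuqd] -> 13 lines: biwkx gsv vxv imge syots ttzi amrf tmn com msuqd pwe lccu xdrj
Final line count: 13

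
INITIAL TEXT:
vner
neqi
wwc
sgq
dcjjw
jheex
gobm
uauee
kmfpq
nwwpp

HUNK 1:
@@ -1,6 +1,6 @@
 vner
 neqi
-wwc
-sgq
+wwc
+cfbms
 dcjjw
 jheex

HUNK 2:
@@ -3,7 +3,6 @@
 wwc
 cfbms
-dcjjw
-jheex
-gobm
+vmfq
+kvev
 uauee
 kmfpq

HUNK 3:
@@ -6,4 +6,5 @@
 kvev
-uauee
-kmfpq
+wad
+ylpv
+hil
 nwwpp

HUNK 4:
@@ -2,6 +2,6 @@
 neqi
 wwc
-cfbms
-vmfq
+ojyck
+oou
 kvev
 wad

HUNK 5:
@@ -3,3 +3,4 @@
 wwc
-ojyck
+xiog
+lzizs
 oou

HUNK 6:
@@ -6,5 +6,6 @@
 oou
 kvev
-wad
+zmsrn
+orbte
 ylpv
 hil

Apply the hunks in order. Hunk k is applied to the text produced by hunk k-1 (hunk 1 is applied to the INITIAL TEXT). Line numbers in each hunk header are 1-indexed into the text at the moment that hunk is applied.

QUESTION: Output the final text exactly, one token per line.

Hunk 1: at line 1 remove [wwc,sgq] add [wwc,cfbms] -> 10 lines: vner neqi wwc cfbms dcjjw jheex gobm uauee kmfpq nwwpp
Hunk 2: at line 3 remove [dcjjw,jheex,gobm] add [vmfq,kvev] -> 9 lines: vner neqi wwc cfbms vmfq kvev uauee kmfpq nwwpp
Hunk 3: at line 6 remove [uauee,kmfpq] add [wad,ylpv,hil] -> 10 lines: vner neqi wwc cfbms vmfq kvev wad ylpv hil nwwpp
Hunk 4: at line 2 remove [cfbms,vmfq] add [ojyck,oou] -> 10 lines: vner neqi wwc ojyck oou kvev wad ylpv hil nwwpp
Hunk 5: at line 3 remove [ojyck] add [xiog,lzizs] -> 11 lines: vner neqi wwc xiog lzizs oou kvev wad ylpv hil nwwpp
Hunk 6: at line 6 remove [wad] add [zmsrn,orbte] -> 12 lines: vner neqi wwc xiog lzizs oou kvev zmsrn orbte ylpv hil nwwpp

Answer: vner
neqi
wwc
xiog
lzizs
oou
kvev
zmsrn
orbte
ylpv
hil
nwwpp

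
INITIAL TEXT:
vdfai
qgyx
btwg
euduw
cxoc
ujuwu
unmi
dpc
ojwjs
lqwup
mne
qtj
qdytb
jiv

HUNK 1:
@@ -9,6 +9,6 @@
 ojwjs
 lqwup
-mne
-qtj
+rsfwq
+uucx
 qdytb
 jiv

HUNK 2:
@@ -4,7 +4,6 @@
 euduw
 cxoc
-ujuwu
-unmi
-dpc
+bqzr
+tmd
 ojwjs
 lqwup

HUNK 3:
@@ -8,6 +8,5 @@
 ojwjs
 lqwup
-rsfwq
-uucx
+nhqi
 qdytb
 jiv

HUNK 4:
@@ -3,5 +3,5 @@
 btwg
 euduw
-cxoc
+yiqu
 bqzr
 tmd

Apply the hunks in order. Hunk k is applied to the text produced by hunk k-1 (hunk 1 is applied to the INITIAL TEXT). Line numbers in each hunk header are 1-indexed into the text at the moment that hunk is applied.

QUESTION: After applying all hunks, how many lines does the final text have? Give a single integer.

Answer: 12

Derivation:
Hunk 1: at line 9 remove [mne,qtj] add [rsfwq,uucx] -> 14 lines: vdfai qgyx btwg euduw cxoc ujuwu unmi dpc ojwjs lqwup rsfwq uucx qdytb jiv
Hunk 2: at line 4 remove [ujuwu,unmi,dpc] add [bqzr,tmd] -> 13 lines: vdfai qgyx btwg euduw cxoc bqzr tmd ojwjs lqwup rsfwq uucx qdytb jiv
Hunk 3: at line 8 remove [rsfwq,uucx] add [nhqi] -> 12 lines: vdfai qgyx btwg euduw cxoc bqzr tmd ojwjs lqwup nhqi qdytb jiv
Hunk 4: at line 3 remove [cxoc] add [yiqu] -> 12 lines: vdfai qgyx btwg euduw yiqu bqzr tmd ojwjs lqwup nhqi qdytb jiv
Final line count: 12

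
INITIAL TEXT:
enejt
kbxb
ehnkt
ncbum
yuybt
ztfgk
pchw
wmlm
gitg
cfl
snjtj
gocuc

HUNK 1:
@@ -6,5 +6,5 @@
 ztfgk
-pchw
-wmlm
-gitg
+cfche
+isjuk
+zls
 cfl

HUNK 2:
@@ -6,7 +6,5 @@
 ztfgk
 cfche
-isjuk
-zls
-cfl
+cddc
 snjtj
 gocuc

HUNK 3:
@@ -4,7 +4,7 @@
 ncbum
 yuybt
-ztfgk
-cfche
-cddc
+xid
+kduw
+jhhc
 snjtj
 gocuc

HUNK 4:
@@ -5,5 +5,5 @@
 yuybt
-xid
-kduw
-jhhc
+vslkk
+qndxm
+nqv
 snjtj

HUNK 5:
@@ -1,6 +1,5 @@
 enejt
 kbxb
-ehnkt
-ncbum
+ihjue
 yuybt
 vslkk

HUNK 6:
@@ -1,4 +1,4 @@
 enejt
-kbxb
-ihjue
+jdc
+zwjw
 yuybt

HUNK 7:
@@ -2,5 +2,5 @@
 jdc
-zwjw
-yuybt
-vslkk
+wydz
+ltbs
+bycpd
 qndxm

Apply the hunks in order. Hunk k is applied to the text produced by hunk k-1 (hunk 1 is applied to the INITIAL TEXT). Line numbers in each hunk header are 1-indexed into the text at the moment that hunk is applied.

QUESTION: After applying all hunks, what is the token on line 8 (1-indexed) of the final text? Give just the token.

Answer: snjtj

Derivation:
Hunk 1: at line 6 remove [pchw,wmlm,gitg] add [cfche,isjuk,zls] -> 12 lines: enejt kbxb ehnkt ncbum yuybt ztfgk cfche isjuk zls cfl snjtj gocuc
Hunk 2: at line 6 remove [isjuk,zls,cfl] add [cddc] -> 10 lines: enejt kbxb ehnkt ncbum yuybt ztfgk cfche cddc snjtj gocuc
Hunk 3: at line 4 remove [ztfgk,cfche,cddc] add [xid,kduw,jhhc] -> 10 lines: enejt kbxb ehnkt ncbum yuybt xid kduw jhhc snjtj gocuc
Hunk 4: at line 5 remove [xid,kduw,jhhc] add [vslkk,qndxm,nqv] -> 10 lines: enejt kbxb ehnkt ncbum yuybt vslkk qndxm nqv snjtj gocuc
Hunk 5: at line 1 remove [ehnkt,ncbum] add [ihjue] -> 9 lines: enejt kbxb ihjue yuybt vslkk qndxm nqv snjtj gocuc
Hunk 6: at line 1 remove [kbxb,ihjue] add [jdc,zwjw] -> 9 lines: enejt jdc zwjw yuybt vslkk qndxm nqv snjtj gocuc
Hunk 7: at line 2 remove [zwjw,yuybt,vslkk] add [wydz,ltbs,bycpd] -> 9 lines: enejt jdc wydz ltbs bycpd qndxm nqv snjtj gocuc
Final line 8: snjtj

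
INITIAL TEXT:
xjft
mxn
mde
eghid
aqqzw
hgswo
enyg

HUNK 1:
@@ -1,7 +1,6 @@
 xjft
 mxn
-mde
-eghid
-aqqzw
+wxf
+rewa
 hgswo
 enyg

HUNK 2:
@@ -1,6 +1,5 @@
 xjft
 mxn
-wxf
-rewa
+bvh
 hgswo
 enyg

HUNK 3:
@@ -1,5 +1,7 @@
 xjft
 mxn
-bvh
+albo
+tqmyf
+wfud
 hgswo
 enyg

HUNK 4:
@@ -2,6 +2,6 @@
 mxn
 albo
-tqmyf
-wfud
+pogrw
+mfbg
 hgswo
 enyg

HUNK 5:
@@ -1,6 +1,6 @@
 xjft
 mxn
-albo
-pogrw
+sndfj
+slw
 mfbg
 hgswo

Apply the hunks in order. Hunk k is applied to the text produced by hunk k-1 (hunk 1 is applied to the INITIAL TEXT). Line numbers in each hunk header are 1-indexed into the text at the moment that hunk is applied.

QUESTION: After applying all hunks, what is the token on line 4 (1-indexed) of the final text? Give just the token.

Answer: slw

Derivation:
Hunk 1: at line 1 remove [mde,eghid,aqqzw] add [wxf,rewa] -> 6 lines: xjft mxn wxf rewa hgswo enyg
Hunk 2: at line 1 remove [wxf,rewa] add [bvh] -> 5 lines: xjft mxn bvh hgswo enyg
Hunk 3: at line 1 remove [bvh] add [albo,tqmyf,wfud] -> 7 lines: xjft mxn albo tqmyf wfud hgswo enyg
Hunk 4: at line 2 remove [tqmyf,wfud] add [pogrw,mfbg] -> 7 lines: xjft mxn albo pogrw mfbg hgswo enyg
Hunk 5: at line 1 remove [albo,pogrw] add [sndfj,slw] -> 7 lines: xjft mxn sndfj slw mfbg hgswo enyg
Final line 4: slw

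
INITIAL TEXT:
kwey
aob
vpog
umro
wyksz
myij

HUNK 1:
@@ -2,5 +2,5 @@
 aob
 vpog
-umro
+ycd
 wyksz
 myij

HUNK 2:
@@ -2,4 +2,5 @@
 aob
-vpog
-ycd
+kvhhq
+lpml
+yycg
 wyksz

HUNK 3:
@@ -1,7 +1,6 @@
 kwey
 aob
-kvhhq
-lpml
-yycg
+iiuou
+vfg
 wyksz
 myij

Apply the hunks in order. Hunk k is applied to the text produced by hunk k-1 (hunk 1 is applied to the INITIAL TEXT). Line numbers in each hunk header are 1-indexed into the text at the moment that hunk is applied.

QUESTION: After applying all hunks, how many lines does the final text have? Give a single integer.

Answer: 6

Derivation:
Hunk 1: at line 2 remove [umro] add [ycd] -> 6 lines: kwey aob vpog ycd wyksz myij
Hunk 2: at line 2 remove [vpog,ycd] add [kvhhq,lpml,yycg] -> 7 lines: kwey aob kvhhq lpml yycg wyksz myij
Hunk 3: at line 1 remove [kvhhq,lpml,yycg] add [iiuou,vfg] -> 6 lines: kwey aob iiuou vfg wyksz myij
Final line count: 6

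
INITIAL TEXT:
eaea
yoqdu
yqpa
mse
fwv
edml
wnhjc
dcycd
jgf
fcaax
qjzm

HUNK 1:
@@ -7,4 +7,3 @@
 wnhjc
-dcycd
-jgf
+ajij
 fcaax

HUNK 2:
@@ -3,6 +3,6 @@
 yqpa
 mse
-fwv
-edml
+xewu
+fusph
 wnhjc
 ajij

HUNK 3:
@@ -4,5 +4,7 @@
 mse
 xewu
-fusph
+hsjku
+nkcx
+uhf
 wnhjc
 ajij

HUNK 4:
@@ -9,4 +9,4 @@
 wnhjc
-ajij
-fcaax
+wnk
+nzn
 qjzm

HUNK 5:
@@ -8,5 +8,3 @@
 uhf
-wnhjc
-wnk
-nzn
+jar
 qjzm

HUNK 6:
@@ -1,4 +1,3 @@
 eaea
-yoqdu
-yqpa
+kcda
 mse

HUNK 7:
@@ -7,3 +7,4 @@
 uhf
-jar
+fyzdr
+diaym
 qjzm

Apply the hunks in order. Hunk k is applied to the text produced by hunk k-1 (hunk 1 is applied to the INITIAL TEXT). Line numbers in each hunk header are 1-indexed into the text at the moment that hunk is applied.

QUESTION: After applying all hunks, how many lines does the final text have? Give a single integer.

Hunk 1: at line 7 remove [dcycd,jgf] add [ajij] -> 10 lines: eaea yoqdu yqpa mse fwv edml wnhjc ajij fcaax qjzm
Hunk 2: at line 3 remove [fwv,edml] add [xewu,fusph] -> 10 lines: eaea yoqdu yqpa mse xewu fusph wnhjc ajij fcaax qjzm
Hunk 3: at line 4 remove [fusph] add [hsjku,nkcx,uhf] -> 12 lines: eaea yoqdu yqpa mse xewu hsjku nkcx uhf wnhjc ajij fcaax qjzm
Hunk 4: at line 9 remove [ajij,fcaax] add [wnk,nzn] -> 12 lines: eaea yoqdu yqpa mse xewu hsjku nkcx uhf wnhjc wnk nzn qjzm
Hunk 5: at line 8 remove [wnhjc,wnk,nzn] add [jar] -> 10 lines: eaea yoqdu yqpa mse xewu hsjku nkcx uhf jar qjzm
Hunk 6: at line 1 remove [yoqdu,yqpa] add [kcda] -> 9 lines: eaea kcda mse xewu hsjku nkcx uhf jar qjzm
Hunk 7: at line 7 remove [jar] add [fyzdr,diaym] -> 10 lines: eaea kcda mse xewu hsjku nkcx uhf fyzdr diaym qjzm
Final line count: 10

Answer: 10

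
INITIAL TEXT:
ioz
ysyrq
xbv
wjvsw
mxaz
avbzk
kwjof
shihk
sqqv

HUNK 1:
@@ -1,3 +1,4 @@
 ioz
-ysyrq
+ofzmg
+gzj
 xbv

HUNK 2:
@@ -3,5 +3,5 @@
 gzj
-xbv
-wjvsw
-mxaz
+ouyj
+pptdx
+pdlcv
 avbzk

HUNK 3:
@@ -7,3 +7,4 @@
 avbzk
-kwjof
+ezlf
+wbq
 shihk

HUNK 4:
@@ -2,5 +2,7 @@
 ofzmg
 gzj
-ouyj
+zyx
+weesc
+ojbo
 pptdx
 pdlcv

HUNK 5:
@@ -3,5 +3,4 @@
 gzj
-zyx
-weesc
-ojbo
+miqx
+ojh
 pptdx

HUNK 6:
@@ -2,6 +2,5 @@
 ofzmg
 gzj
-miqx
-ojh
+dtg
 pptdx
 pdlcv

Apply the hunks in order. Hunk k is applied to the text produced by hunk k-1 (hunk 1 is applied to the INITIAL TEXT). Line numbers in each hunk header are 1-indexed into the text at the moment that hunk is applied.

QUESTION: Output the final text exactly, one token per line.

Hunk 1: at line 1 remove [ysyrq] add [ofzmg,gzj] -> 10 lines: ioz ofzmg gzj xbv wjvsw mxaz avbzk kwjof shihk sqqv
Hunk 2: at line 3 remove [xbv,wjvsw,mxaz] add [ouyj,pptdx,pdlcv] -> 10 lines: ioz ofzmg gzj ouyj pptdx pdlcv avbzk kwjof shihk sqqv
Hunk 3: at line 7 remove [kwjof] add [ezlf,wbq] -> 11 lines: ioz ofzmg gzj ouyj pptdx pdlcv avbzk ezlf wbq shihk sqqv
Hunk 4: at line 2 remove [ouyj] add [zyx,weesc,ojbo] -> 13 lines: ioz ofzmg gzj zyx weesc ojbo pptdx pdlcv avbzk ezlf wbq shihk sqqv
Hunk 5: at line 3 remove [zyx,weesc,ojbo] add [miqx,ojh] -> 12 lines: ioz ofzmg gzj miqx ojh pptdx pdlcv avbzk ezlf wbq shihk sqqv
Hunk 6: at line 2 remove [miqx,ojh] add [dtg] -> 11 lines: ioz ofzmg gzj dtg pptdx pdlcv avbzk ezlf wbq shihk sqqv

Answer: ioz
ofzmg
gzj
dtg
pptdx
pdlcv
avbzk
ezlf
wbq
shihk
sqqv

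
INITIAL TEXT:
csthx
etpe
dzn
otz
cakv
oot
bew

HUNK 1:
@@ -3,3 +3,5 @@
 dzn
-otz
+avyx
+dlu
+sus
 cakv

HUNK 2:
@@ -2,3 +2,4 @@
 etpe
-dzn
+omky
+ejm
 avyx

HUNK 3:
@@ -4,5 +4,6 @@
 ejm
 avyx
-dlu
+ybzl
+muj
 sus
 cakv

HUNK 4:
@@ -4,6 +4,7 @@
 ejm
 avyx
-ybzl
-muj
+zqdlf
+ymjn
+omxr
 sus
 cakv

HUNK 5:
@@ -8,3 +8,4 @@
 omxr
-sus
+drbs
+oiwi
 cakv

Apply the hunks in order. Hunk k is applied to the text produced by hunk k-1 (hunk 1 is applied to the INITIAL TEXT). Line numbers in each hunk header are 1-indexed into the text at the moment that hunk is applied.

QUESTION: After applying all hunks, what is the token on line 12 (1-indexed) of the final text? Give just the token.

Hunk 1: at line 3 remove [otz] add [avyx,dlu,sus] -> 9 lines: csthx etpe dzn avyx dlu sus cakv oot bew
Hunk 2: at line 2 remove [dzn] add [omky,ejm] -> 10 lines: csthx etpe omky ejm avyx dlu sus cakv oot bew
Hunk 3: at line 4 remove [dlu] add [ybzl,muj] -> 11 lines: csthx etpe omky ejm avyx ybzl muj sus cakv oot bew
Hunk 4: at line 4 remove [ybzl,muj] add [zqdlf,ymjn,omxr] -> 12 lines: csthx etpe omky ejm avyx zqdlf ymjn omxr sus cakv oot bew
Hunk 5: at line 8 remove [sus] add [drbs,oiwi] -> 13 lines: csthx etpe omky ejm avyx zqdlf ymjn omxr drbs oiwi cakv oot bew
Final line 12: oot

Answer: oot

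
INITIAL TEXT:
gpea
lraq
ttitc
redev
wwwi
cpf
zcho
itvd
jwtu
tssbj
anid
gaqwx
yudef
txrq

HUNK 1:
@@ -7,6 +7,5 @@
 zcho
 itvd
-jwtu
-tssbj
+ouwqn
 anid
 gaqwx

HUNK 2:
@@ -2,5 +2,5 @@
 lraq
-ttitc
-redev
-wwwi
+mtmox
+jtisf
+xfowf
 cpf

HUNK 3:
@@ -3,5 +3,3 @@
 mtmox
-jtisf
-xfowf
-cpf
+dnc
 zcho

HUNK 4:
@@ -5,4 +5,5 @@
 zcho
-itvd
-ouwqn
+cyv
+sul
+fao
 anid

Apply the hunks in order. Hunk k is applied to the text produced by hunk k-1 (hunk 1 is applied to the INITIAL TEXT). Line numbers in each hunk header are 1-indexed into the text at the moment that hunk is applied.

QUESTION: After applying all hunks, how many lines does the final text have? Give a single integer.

Hunk 1: at line 7 remove [jwtu,tssbj] add [ouwqn] -> 13 lines: gpea lraq ttitc redev wwwi cpf zcho itvd ouwqn anid gaqwx yudef txrq
Hunk 2: at line 2 remove [ttitc,redev,wwwi] add [mtmox,jtisf,xfowf] -> 13 lines: gpea lraq mtmox jtisf xfowf cpf zcho itvd ouwqn anid gaqwx yudef txrq
Hunk 3: at line 3 remove [jtisf,xfowf,cpf] add [dnc] -> 11 lines: gpea lraq mtmox dnc zcho itvd ouwqn anid gaqwx yudef txrq
Hunk 4: at line 5 remove [itvd,ouwqn] add [cyv,sul,fao] -> 12 lines: gpea lraq mtmox dnc zcho cyv sul fao anid gaqwx yudef txrq
Final line count: 12

Answer: 12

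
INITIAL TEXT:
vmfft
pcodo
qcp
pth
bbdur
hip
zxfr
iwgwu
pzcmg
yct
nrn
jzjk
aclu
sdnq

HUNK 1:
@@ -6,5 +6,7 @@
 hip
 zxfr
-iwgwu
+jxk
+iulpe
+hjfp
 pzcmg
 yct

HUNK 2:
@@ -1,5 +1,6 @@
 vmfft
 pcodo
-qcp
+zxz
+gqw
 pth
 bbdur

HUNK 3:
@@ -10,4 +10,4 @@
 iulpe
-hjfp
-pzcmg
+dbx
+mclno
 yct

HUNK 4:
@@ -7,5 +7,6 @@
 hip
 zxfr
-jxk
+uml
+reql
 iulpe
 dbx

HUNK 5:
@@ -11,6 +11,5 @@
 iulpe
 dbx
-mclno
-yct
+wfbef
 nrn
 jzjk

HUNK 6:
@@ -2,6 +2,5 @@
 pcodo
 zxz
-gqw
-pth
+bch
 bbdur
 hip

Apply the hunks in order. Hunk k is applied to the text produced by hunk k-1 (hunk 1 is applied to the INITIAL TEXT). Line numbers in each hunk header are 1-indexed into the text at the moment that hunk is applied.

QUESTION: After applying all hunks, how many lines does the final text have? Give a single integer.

Answer: 16

Derivation:
Hunk 1: at line 6 remove [iwgwu] add [jxk,iulpe,hjfp] -> 16 lines: vmfft pcodo qcp pth bbdur hip zxfr jxk iulpe hjfp pzcmg yct nrn jzjk aclu sdnq
Hunk 2: at line 1 remove [qcp] add [zxz,gqw] -> 17 lines: vmfft pcodo zxz gqw pth bbdur hip zxfr jxk iulpe hjfp pzcmg yct nrn jzjk aclu sdnq
Hunk 3: at line 10 remove [hjfp,pzcmg] add [dbx,mclno] -> 17 lines: vmfft pcodo zxz gqw pth bbdur hip zxfr jxk iulpe dbx mclno yct nrn jzjk aclu sdnq
Hunk 4: at line 7 remove [jxk] add [uml,reql] -> 18 lines: vmfft pcodo zxz gqw pth bbdur hip zxfr uml reql iulpe dbx mclno yct nrn jzjk aclu sdnq
Hunk 5: at line 11 remove [mclno,yct] add [wfbef] -> 17 lines: vmfft pcodo zxz gqw pth bbdur hip zxfr uml reql iulpe dbx wfbef nrn jzjk aclu sdnq
Hunk 6: at line 2 remove [gqw,pth] add [bch] -> 16 lines: vmfft pcodo zxz bch bbdur hip zxfr uml reql iulpe dbx wfbef nrn jzjk aclu sdnq
Final line count: 16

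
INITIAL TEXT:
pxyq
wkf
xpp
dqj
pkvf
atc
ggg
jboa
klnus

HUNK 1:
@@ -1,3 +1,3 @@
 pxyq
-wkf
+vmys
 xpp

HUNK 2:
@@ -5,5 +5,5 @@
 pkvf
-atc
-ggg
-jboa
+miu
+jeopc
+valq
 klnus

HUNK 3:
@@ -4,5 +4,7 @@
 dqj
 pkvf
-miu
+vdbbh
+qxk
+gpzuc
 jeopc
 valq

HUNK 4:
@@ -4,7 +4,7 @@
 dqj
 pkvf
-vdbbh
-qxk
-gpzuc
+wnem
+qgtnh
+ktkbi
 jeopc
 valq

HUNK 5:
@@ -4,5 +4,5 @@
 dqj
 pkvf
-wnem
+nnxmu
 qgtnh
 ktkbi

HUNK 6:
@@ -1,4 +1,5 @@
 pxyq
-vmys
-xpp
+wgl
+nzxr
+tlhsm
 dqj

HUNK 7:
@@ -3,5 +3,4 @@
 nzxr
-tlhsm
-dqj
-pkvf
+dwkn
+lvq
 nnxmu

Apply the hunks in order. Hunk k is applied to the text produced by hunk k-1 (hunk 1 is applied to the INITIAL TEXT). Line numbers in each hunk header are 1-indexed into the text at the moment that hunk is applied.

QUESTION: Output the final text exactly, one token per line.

Hunk 1: at line 1 remove [wkf] add [vmys] -> 9 lines: pxyq vmys xpp dqj pkvf atc ggg jboa klnus
Hunk 2: at line 5 remove [atc,ggg,jboa] add [miu,jeopc,valq] -> 9 lines: pxyq vmys xpp dqj pkvf miu jeopc valq klnus
Hunk 3: at line 4 remove [miu] add [vdbbh,qxk,gpzuc] -> 11 lines: pxyq vmys xpp dqj pkvf vdbbh qxk gpzuc jeopc valq klnus
Hunk 4: at line 4 remove [vdbbh,qxk,gpzuc] add [wnem,qgtnh,ktkbi] -> 11 lines: pxyq vmys xpp dqj pkvf wnem qgtnh ktkbi jeopc valq klnus
Hunk 5: at line 4 remove [wnem] add [nnxmu] -> 11 lines: pxyq vmys xpp dqj pkvf nnxmu qgtnh ktkbi jeopc valq klnus
Hunk 6: at line 1 remove [vmys,xpp] add [wgl,nzxr,tlhsm] -> 12 lines: pxyq wgl nzxr tlhsm dqj pkvf nnxmu qgtnh ktkbi jeopc valq klnus
Hunk 7: at line 3 remove [tlhsm,dqj,pkvf] add [dwkn,lvq] -> 11 lines: pxyq wgl nzxr dwkn lvq nnxmu qgtnh ktkbi jeopc valq klnus

Answer: pxyq
wgl
nzxr
dwkn
lvq
nnxmu
qgtnh
ktkbi
jeopc
valq
klnus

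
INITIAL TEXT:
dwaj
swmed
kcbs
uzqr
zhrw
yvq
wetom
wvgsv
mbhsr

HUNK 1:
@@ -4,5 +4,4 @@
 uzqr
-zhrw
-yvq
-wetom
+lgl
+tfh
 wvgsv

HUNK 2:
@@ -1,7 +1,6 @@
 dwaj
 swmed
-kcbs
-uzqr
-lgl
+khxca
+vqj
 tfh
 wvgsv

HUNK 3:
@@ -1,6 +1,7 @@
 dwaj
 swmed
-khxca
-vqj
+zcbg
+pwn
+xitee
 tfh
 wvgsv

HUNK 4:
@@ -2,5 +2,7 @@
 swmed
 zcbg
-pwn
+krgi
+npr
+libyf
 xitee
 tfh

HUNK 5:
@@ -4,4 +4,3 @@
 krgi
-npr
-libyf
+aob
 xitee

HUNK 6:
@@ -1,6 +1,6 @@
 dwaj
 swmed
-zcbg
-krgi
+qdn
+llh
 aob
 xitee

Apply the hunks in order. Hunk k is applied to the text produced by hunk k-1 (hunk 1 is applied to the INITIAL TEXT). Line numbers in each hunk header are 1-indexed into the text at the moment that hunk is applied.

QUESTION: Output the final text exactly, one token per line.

Hunk 1: at line 4 remove [zhrw,yvq,wetom] add [lgl,tfh] -> 8 lines: dwaj swmed kcbs uzqr lgl tfh wvgsv mbhsr
Hunk 2: at line 1 remove [kcbs,uzqr,lgl] add [khxca,vqj] -> 7 lines: dwaj swmed khxca vqj tfh wvgsv mbhsr
Hunk 3: at line 1 remove [khxca,vqj] add [zcbg,pwn,xitee] -> 8 lines: dwaj swmed zcbg pwn xitee tfh wvgsv mbhsr
Hunk 4: at line 2 remove [pwn] add [krgi,npr,libyf] -> 10 lines: dwaj swmed zcbg krgi npr libyf xitee tfh wvgsv mbhsr
Hunk 5: at line 4 remove [npr,libyf] add [aob] -> 9 lines: dwaj swmed zcbg krgi aob xitee tfh wvgsv mbhsr
Hunk 6: at line 1 remove [zcbg,krgi] add [qdn,llh] -> 9 lines: dwaj swmed qdn llh aob xitee tfh wvgsv mbhsr

Answer: dwaj
swmed
qdn
llh
aob
xitee
tfh
wvgsv
mbhsr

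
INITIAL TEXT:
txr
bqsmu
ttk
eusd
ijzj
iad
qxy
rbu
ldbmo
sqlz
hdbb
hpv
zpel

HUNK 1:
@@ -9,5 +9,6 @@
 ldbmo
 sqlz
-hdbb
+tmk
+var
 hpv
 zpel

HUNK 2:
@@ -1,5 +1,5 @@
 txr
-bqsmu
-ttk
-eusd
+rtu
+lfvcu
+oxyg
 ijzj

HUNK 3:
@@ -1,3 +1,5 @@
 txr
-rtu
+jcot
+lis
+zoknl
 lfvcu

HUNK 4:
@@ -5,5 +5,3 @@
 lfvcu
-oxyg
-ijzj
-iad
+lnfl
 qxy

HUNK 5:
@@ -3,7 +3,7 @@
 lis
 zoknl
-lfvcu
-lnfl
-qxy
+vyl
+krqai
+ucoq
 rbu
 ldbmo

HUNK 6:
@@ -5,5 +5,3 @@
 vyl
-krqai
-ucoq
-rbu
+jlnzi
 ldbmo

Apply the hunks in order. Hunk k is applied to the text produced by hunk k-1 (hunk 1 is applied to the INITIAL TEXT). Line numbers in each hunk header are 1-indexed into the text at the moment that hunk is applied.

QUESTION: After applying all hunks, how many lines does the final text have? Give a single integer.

Answer: 12

Derivation:
Hunk 1: at line 9 remove [hdbb] add [tmk,var] -> 14 lines: txr bqsmu ttk eusd ijzj iad qxy rbu ldbmo sqlz tmk var hpv zpel
Hunk 2: at line 1 remove [bqsmu,ttk,eusd] add [rtu,lfvcu,oxyg] -> 14 lines: txr rtu lfvcu oxyg ijzj iad qxy rbu ldbmo sqlz tmk var hpv zpel
Hunk 3: at line 1 remove [rtu] add [jcot,lis,zoknl] -> 16 lines: txr jcot lis zoknl lfvcu oxyg ijzj iad qxy rbu ldbmo sqlz tmk var hpv zpel
Hunk 4: at line 5 remove [oxyg,ijzj,iad] add [lnfl] -> 14 lines: txr jcot lis zoknl lfvcu lnfl qxy rbu ldbmo sqlz tmk var hpv zpel
Hunk 5: at line 3 remove [lfvcu,lnfl,qxy] add [vyl,krqai,ucoq] -> 14 lines: txr jcot lis zoknl vyl krqai ucoq rbu ldbmo sqlz tmk var hpv zpel
Hunk 6: at line 5 remove [krqai,ucoq,rbu] add [jlnzi] -> 12 lines: txr jcot lis zoknl vyl jlnzi ldbmo sqlz tmk var hpv zpel
Final line count: 12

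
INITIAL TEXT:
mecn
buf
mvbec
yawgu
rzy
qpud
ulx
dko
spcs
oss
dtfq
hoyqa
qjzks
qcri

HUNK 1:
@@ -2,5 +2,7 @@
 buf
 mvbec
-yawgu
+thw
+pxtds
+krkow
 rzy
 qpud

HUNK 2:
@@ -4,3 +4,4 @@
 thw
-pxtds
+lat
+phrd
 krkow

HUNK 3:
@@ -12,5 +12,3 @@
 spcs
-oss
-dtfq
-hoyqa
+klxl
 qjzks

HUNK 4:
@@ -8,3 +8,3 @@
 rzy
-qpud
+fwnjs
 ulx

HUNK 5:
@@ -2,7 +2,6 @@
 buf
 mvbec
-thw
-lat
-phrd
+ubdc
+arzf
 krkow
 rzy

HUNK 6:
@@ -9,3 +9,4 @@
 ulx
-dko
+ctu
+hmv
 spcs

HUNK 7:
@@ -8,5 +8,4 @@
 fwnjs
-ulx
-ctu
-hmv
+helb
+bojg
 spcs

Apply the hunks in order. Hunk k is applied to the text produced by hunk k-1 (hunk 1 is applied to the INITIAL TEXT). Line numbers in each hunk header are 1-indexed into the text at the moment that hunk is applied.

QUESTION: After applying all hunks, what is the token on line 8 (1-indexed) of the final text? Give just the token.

Answer: fwnjs

Derivation:
Hunk 1: at line 2 remove [yawgu] add [thw,pxtds,krkow] -> 16 lines: mecn buf mvbec thw pxtds krkow rzy qpud ulx dko spcs oss dtfq hoyqa qjzks qcri
Hunk 2: at line 4 remove [pxtds] add [lat,phrd] -> 17 lines: mecn buf mvbec thw lat phrd krkow rzy qpud ulx dko spcs oss dtfq hoyqa qjzks qcri
Hunk 3: at line 12 remove [oss,dtfq,hoyqa] add [klxl] -> 15 lines: mecn buf mvbec thw lat phrd krkow rzy qpud ulx dko spcs klxl qjzks qcri
Hunk 4: at line 8 remove [qpud] add [fwnjs] -> 15 lines: mecn buf mvbec thw lat phrd krkow rzy fwnjs ulx dko spcs klxl qjzks qcri
Hunk 5: at line 2 remove [thw,lat,phrd] add [ubdc,arzf] -> 14 lines: mecn buf mvbec ubdc arzf krkow rzy fwnjs ulx dko spcs klxl qjzks qcri
Hunk 6: at line 9 remove [dko] add [ctu,hmv] -> 15 lines: mecn buf mvbec ubdc arzf krkow rzy fwnjs ulx ctu hmv spcs klxl qjzks qcri
Hunk 7: at line 8 remove [ulx,ctu,hmv] add [helb,bojg] -> 14 lines: mecn buf mvbec ubdc arzf krkow rzy fwnjs helb bojg spcs klxl qjzks qcri
Final line 8: fwnjs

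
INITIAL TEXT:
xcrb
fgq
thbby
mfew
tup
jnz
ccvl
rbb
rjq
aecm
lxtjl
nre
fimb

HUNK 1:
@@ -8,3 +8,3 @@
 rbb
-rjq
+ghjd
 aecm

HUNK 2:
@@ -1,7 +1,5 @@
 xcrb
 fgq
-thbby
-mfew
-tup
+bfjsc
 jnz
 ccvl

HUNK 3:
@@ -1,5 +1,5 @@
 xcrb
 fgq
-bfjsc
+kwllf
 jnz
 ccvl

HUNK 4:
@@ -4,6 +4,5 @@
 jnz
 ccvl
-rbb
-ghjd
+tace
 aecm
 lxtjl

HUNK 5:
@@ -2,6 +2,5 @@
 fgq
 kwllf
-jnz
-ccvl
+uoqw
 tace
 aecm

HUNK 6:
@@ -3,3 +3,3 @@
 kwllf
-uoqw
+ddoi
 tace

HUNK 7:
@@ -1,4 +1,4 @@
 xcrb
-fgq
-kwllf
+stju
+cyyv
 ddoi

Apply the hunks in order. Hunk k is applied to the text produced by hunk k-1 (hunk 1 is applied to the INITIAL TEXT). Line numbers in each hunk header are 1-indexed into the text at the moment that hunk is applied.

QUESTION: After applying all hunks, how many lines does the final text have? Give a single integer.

Hunk 1: at line 8 remove [rjq] add [ghjd] -> 13 lines: xcrb fgq thbby mfew tup jnz ccvl rbb ghjd aecm lxtjl nre fimb
Hunk 2: at line 1 remove [thbby,mfew,tup] add [bfjsc] -> 11 lines: xcrb fgq bfjsc jnz ccvl rbb ghjd aecm lxtjl nre fimb
Hunk 3: at line 1 remove [bfjsc] add [kwllf] -> 11 lines: xcrb fgq kwllf jnz ccvl rbb ghjd aecm lxtjl nre fimb
Hunk 4: at line 4 remove [rbb,ghjd] add [tace] -> 10 lines: xcrb fgq kwllf jnz ccvl tace aecm lxtjl nre fimb
Hunk 5: at line 2 remove [jnz,ccvl] add [uoqw] -> 9 lines: xcrb fgq kwllf uoqw tace aecm lxtjl nre fimb
Hunk 6: at line 3 remove [uoqw] add [ddoi] -> 9 lines: xcrb fgq kwllf ddoi tace aecm lxtjl nre fimb
Hunk 7: at line 1 remove [fgq,kwllf] add [stju,cyyv] -> 9 lines: xcrb stju cyyv ddoi tace aecm lxtjl nre fimb
Final line count: 9

Answer: 9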